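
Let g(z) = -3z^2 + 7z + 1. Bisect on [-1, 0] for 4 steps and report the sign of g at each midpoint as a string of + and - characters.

--+-

midpoint -0.5: g = -3.25 < 0 → [-0.5, 0]
midpoint -0.25: g = -0.9375 < 0 → [-0.25, 0]
midpoint -0.125: g = 0.078125 > 0 → [-0.25, -0.125]
midpoint -0.1875: g = -0.418 < 0 → [-0.1875, -0.125]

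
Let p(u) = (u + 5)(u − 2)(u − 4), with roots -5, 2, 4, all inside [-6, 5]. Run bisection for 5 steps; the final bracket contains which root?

-5

midpoint -0.5: p = 50.625 > 0 → [-6, -0.5]
midpoint -3.25: p = 66.609375 > 0 → [-6, -3.25]
midpoint -4.625: p = 21.427734 > 0 → [-6, -4.625]
midpoint -5.3125: p = -21.2805 < 0 → [-5.3125, -4.625]
midpoint -4.96875: p = 1.9532 > 0 → [-5.3125, -4.96875]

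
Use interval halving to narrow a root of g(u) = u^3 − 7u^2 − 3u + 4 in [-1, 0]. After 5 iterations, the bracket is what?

g(-0.5) = 3.625 > 0, so the root lies in [-1, -0.5]
g(-0.75) = 1.890625 > 0, so the root lies in [-1, -0.75]
g(-0.875) = 0.595703 > 0, so the root lies in [-1, -0.875]
g(-0.9375) = -0.1638 < 0, so the root lies in [-0.9375, -0.875]
g(-0.90625) = 0.2254 > 0, so the root lies in [-0.9375, -0.90625]

[-0.9375, -0.90625]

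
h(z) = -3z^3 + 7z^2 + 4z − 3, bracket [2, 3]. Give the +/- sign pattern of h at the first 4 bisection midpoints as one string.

midpoint 2.5: h = 3.875 > 0 → [2.5, 3]
midpoint 2.75: h = -1.453125 < 0 → [2.5, 2.75]
midpoint 2.625: h = 1.470703 > 0 → [2.625, 2.75]
midpoint 2.6875: h = 0.0759 > 0 → [2.6875, 2.75]

+-++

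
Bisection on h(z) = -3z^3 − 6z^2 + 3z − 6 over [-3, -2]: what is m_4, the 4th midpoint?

-2.6875

h(-2.5) = -4.125 < 0, so the root lies in [-3, -2.5]
h(-2.75) = 2.765625 > 0, so the root lies in [-2.75, -2.5]
h(-2.625) = -0.955078 < 0, so the root lies in [-2.75, -2.625]
h(-2.6875) = 0.8342 > 0, so the root lies in [-2.6875, -2.625]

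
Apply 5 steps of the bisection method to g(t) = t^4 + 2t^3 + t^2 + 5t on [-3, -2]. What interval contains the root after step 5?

[-2.4375, -2.40625]

g(-2.5) = 1.5625 > 0, so the root lies in [-2.5, -2]
g(-2.25) = -3.339844 < 0, so the root lies in [-2.5, -2.25]
g(-2.375) = -1.210693 < 0, so the root lies in [-2.5, -2.375]
g(-2.4375) = 0.0899 > 0, so the root lies in [-2.4375, -2.375]
g(-2.40625) = -0.5812 < 0, so the root lies in [-2.4375, -2.40625]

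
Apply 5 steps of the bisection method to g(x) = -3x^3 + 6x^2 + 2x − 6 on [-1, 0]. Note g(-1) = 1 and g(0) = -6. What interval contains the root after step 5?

x = -0.5 gives g = -5.125, negative; keep [-1, -0.5]
x = -0.75 gives g = -2.859375, negative; keep [-1, -0.75]
x = -0.875 gives g = -1.146484, negative; keep [-1, -0.875]
x = -0.9375 gives g = -0.1296, negative; keep [-1, -0.9375]
x = -0.96875 gives g = 0.4208, positive; keep [-0.96875, -0.9375]

[-0.96875, -0.9375]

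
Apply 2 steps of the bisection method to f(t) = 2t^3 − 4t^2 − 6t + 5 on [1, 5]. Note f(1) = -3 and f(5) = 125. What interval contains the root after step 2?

[2, 3]

m = 3, f(m) = 5 (+); new bracket [1, 3]
m = 2, f(m) = -7 (−); new bracket [2, 3]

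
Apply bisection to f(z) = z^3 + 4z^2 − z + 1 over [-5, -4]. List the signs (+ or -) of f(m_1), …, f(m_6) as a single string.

m = -4.5, f(m) = -4.625 (−); new bracket [-4.5, -4]
m = -4.25, f(m) = 0.734375 (+); new bracket [-4.5, -4.25]
m = -4.375, f(m) = -1.802734 (−); new bracket [-4.375, -4.25]
m = -4.3125, f(m) = -0.4993 (−); new bracket [-4.3125, -4.25]
m = -4.28125, f(m) = 0.1262 (+); new bracket [-4.3125, -4.28125]
m = -4.296875, f(m) = -0.1844 (−); new bracket [-4.296875, -4.28125]

-+--+-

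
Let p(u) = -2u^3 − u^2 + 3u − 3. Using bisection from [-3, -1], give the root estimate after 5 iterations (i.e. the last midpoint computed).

m = -2, p(m) = 3 (+); new bracket [-2, -1]
m = -1.5, p(m) = -3 (−); new bracket [-2, -1.5]
m = -1.75, p(m) = -0.59375 (−); new bracket [-2, -1.75]
m = -1.875, p(m) = 1.043 (+); new bracket [-1.875, -1.75]
m = -1.8125, p(m) = 0.186 (+); new bracket [-1.8125, -1.75]

-1.8125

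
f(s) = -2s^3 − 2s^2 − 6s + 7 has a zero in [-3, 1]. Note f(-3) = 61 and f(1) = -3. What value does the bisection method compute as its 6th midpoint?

0.8125

midpoint -1: f = 13 > 0 → [-1, 1]
midpoint 0: f = 7 > 0 → [0, 1]
midpoint 0.5: f = 3.25 > 0 → [0.5, 1]
midpoint 0.75: f = 0.5312 > 0 → [0.75, 1]
midpoint 0.875: f = -1.1211 < 0 → [0.75, 0.875]
midpoint 0.8125: f = -0.2681 < 0 → [0.75, 0.8125]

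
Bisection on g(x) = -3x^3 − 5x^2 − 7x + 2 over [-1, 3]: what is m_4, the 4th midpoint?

m = 1, g(m) = -13 (−); new bracket [-1, 1]
m = 0, g(m) = 2 (+); new bracket [0, 1]
m = 0.5, g(m) = -3.125 (−); new bracket [0, 0.5]
m = 0.25, g(m) = -0.1094 (−); new bracket [0, 0.25]

0.25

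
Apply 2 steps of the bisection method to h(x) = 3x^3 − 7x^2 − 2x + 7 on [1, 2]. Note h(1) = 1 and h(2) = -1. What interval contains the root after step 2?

[1, 1.25]

midpoint 1.5: h = -1.625 < 0 → [1, 1.5]
midpoint 1.25: h = -0.578125 < 0 → [1, 1.25]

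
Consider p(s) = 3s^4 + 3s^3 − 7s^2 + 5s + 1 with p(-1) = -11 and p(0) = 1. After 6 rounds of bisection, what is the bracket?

[-0.171875, -0.15625]

m = -0.5, p(m) = -3.4375 (−); new bracket [-0.5, 0]
m = -0.25, p(m) = -0.722656 (−); new bracket [-0.25, 0]
m = -0.125, p(m) = 0.260498 (+); new bracket [-0.25, -0.125]
m = -0.1875, p(m) = -0.1997 (−); new bracket [-0.1875, -0.125]
m = -0.15625, p(m) = 0.0382 (+); new bracket [-0.1875, -0.15625]
m = -0.171875, p(m) = -0.0788 (−); new bracket [-0.171875, -0.15625]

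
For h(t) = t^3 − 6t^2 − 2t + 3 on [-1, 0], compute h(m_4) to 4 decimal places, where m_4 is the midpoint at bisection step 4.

midpoint -0.5: h = 2.375 > 0 → [-1, -0.5]
midpoint -0.75: h = 0.703125 > 0 → [-1, -0.75]
midpoint -0.875: h = -0.513672 < 0 → [-0.875, -0.75]
midpoint -0.8125: h = 0.1277 > 0 → [-0.875, -0.8125]

0.1277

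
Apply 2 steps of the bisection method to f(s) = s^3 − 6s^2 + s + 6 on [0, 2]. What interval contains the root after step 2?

[1, 1.5]

midpoint 1: f = 2 > 0 → [1, 2]
midpoint 1.5: f = -2.625 < 0 → [1, 1.5]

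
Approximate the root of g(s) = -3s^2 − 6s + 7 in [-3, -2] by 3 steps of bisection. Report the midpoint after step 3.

midpoint -2.5: g = 3.25 > 0 → [-3, -2.5]
midpoint -2.75: g = 0.8125 > 0 → [-3, -2.75]
midpoint -2.875: g = -0.546875 < 0 → [-2.875, -2.75]

-2.875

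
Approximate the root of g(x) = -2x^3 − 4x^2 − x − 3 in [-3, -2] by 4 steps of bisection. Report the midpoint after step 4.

g(-2.5) = 5.75 > 0, so the root lies in [-2.5, -2]
g(-2.25) = 1.78125 > 0, so the root lies in [-2.25, -2]
g(-2.125) = 0.253906 > 0, so the root lies in [-2.125, -2]
g(-2.0625) = -0.4058 < 0, so the root lies in [-2.125, -2.0625]

-2.0625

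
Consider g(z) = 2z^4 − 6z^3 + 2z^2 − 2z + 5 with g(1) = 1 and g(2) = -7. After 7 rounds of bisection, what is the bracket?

[1.1171875, 1.125]

midpoint 1.5: g = -3.625 < 0 → [1, 1.5]
midpoint 1.25: g = -1.210938 < 0 → [1, 1.25]
midpoint 1.125: g = -0.058105 < 0 → [1, 1.125]
midpoint 1.0625: g = 0.4849 > 0 → [1.0625, 1.125]
midpoint 1.09375: g = 0.2166 > 0 → [1.09375, 1.125]
midpoint 1.109375: g = 0.0801 > 0 → [1.109375, 1.125]
midpoint 1.1171875: g = 0.0112 > 0 → [1.1171875, 1.125]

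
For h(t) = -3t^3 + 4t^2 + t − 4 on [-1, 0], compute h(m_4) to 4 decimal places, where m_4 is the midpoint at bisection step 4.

-0.5627

h(-0.5) = -3.125 < 0, so the root lies in [-1, -0.5]
h(-0.75) = -1.234375 < 0, so the root lies in [-1, -0.75]
h(-0.875) = 0.197266 > 0, so the root lies in [-0.875, -0.75]
h(-0.8125) = -0.5627 < 0, so the root lies in [-0.875, -0.8125]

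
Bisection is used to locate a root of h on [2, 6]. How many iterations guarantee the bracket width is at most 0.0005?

Width after n steps is 4/2^n. Need 2^n ≥ 4/0.0005 = 8000.
2^12 = 4096 < 8000 ≤ 2^13 = 8192, so n = 13.

13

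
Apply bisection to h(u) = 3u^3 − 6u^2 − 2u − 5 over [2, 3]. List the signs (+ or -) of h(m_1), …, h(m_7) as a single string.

h(2.5) = -0.625 < 0, so the root lies in [2.5, 3]
h(2.75) = 6.515625 > 0, so the root lies in [2.5, 2.75]
h(2.625) = 2.669922 > 0, so the root lies in [2.5, 2.625]
h(2.5625) = 0.9558 > 0, so the root lies in [2.5, 2.5625]
h(2.53125) = 0.149 > 0, so the root lies in [2.5, 2.53125]
h(2.515625) = -0.2421 < 0, so the root lies in [2.515625, 2.53125]
h(2.5234375) = -0.0475 < 0, so the root lies in [2.5234375, 2.53125]

-++++--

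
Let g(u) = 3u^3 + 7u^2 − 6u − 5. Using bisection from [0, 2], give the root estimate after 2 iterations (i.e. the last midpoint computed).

m = 1, g(m) = -1 (−); new bracket [1, 2]
m = 1.5, g(m) = 11.875 (+); new bracket [1, 1.5]

1.5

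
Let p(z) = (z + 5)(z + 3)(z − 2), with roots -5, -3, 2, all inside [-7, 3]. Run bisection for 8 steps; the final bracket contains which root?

z = -2 gives p = -12, negative; keep [-2, 3]
z = 0.5 gives p = -28.875, negative; keep [0.5, 3]
z = 1.75 gives p = -8.015625, negative; keep [1.75, 3]
z = 2.375 gives p = 14.8652, positive; keep [1.75, 2.375]
z = 2.0625 gives p = 2.2346, positive; keep [1.75, 2.0625]
z = 1.90625 gives p = -3.1766, negative; keep [1.90625, 2.0625]
z = 1.984375 gives p = -0.5439, negative; keep [1.984375, 2.0625]
z = 2.0234375 gives p = 0.8269, positive; keep [1.984375, 2.0234375]

2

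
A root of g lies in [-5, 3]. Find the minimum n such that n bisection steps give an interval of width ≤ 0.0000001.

27

Width after n steps is 8/2^n. Need 2^n ≥ 8/0.0000001 = 80000000.
2^26 = 67108864 < 80000000 ≤ 2^27 = 134217728, so n = 27.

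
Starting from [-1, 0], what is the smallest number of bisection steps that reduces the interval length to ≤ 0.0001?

Width after n steps is 1/2^n. Need 2^n ≥ 1/0.0001 = 10000.
2^13 = 8192 < 10000 ≤ 2^14 = 16384, so n = 14.

14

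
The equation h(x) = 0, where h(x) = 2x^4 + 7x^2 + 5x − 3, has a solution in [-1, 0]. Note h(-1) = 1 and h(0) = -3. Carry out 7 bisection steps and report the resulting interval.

m = -0.5, h(m) = -3.625 (−); new bracket [-1, -0.5]
m = -0.75, h(m) = -2.179688 (−); new bracket [-1, -0.75]
m = -0.875, h(m) = -0.843262 (−); new bracket [-1, -0.875]
m = -0.9375, h(m) = 0.0098 (+); new bracket [-0.9375, -0.875]
m = -0.90625, h(m) = -0.4332 (−); new bracket [-0.9375, -0.90625]
m = -0.921875, h(m) = -0.2159 (−); new bracket [-0.9375, -0.921875]
m = -0.9296875, h(m) = -0.1041 (−); new bracket [-0.9375, -0.9296875]

[-0.9375, -0.9296875]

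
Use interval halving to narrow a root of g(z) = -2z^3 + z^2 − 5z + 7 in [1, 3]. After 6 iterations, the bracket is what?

[1.09375, 1.125]

g(2) = -15 < 0, so the root lies in [1, 2]
g(1.5) = -5 < 0, so the root lies in [1, 1.5]
g(1.25) = -1.59375 < 0, so the root lies in [1, 1.25]
g(1.125) = -0.207 < 0, so the root lies in [1, 1.125]
g(1.0625) = 0.4175 > 0, so the root lies in [1.0625, 1.125]
g(1.09375) = 0.1107 > 0, so the root lies in [1.09375, 1.125]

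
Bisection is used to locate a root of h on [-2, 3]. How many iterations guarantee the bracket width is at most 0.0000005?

Width after n steps is 5/2^n. Need 2^n ≥ 5/0.0000005 = 10000000.
2^23 = 8388608 < 10000000 ≤ 2^24 = 16777216, so n = 24.

24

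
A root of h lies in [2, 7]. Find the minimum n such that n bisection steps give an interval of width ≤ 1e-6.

Width after n steps is 5/2^n. Need 2^n ≥ 5/1e-6 = 5000000.
2^22 = 4194304 < 5000000 ≤ 2^23 = 8388608, so n = 23.

23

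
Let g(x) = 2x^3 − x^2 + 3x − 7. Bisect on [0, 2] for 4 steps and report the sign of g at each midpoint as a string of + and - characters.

-+-+

midpoint 1: g = -3 < 0 → [1, 2]
midpoint 1.5: g = 2 > 0 → [1, 1.5]
midpoint 1.25: g = -0.90625 < 0 → [1.25, 1.5]
midpoint 1.375: g = 0.4336 > 0 → [1.25, 1.375]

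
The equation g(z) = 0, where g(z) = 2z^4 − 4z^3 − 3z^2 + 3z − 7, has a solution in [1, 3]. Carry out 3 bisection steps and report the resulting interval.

[2.5, 2.75]

g(2) = -13 < 0, so the root lies in [2, 3]
g(2.5) = -2.625 < 0, so the root lies in [2.5, 3]
g(2.75) = 9.757812 > 0, so the root lies in [2.5, 2.75]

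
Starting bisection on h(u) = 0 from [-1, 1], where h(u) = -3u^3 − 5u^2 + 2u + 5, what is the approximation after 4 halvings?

m = 0, h(m) = 5 (+); new bracket [0, 1]
m = 0.5, h(m) = 4.375 (+); new bracket [0.5, 1]
m = 0.75, h(m) = 2.421875 (+); new bracket [0.75, 1]
m = 0.875, h(m) = 0.9121 (+); new bracket [0.875, 1]

0.875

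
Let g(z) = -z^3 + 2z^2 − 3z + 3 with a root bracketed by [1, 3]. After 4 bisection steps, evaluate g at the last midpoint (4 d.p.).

0.0566

midpoint 2: g = -3 < 0 → [1, 2]
midpoint 1.5: g = -0.375 < 0 → [1, 1.5]
midpoint 1.25: g = 0.421875 > 0 → [1.25, 1.5]
midpoint 1.375: g = 0.0566 > 0 → [1.375, 1.5]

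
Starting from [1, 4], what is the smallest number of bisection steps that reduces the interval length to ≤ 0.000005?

Width after n steps is 3/2^n. Need 2^n ≥ 3/0.000005 = 600000.
2^19 = 524288 < 600000 ≤ 2^20 = 1048576, so n = 20.

20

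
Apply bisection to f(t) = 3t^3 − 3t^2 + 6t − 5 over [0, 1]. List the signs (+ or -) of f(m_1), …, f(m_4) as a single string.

m = 0.5, f(m) = -2.375 (−); new bracket [0.5, 1]
m = 0.75, f(m) = -0.921875 (−); new bracket [0.75, 1]
m = 0.875, f(m) = -0.037109 (−); new bracket [0.875, 1]
m = 0.9375, f(m) = 0.4602 (+); new bracket [0.875, 0.9375]

---+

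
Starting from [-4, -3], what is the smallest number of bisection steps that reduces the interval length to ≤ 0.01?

7

Width after n steps is 1/2^n. Need 2^n ≥ 1/0.01 = 100.
2^6 = 64 < 100 ≤ 2^7 = 128, so n = 7.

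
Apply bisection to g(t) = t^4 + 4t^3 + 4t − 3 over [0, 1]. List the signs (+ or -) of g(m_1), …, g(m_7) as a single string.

-+++---

m = 0.5, g(m) = -0.4375 (−); new bracket [0.5, 1]
m = 0.75, g(m) = 2.003906 (+); new bracket [0.5, 0.75]
m = 0.625, g(m) = 0.62915 (+); new bracket [0.5, 0.625]
m = 0.5625, g(m) = 0.062 (+); new bracket [0.5, 0.5625]
m = 0.53125, g(m) = -0.1956 (−); new bracket [0.53125, 0.5625]
m = 0.546875, g(m) = -0.0688 (−); new bracket [0.546875, 0.5625]
m = 0.5546875, g(m) = -0.0039 (−); new bracket [0.5546875, 0.5625]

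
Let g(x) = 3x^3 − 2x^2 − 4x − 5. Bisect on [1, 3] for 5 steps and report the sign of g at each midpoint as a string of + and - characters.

m = 2, g(m) = 3 (+); new bracket [1, 2]
m = 1.5, g(m) = -5.375 (−); new bracket [1.5, 2]
m = 1.75, g(m) = -2.046875 (−); new bracket [1.75, 2]
m = 1.875, g(m) = 0.2441 (+); new bracket [1.75, 1.875]
m = 1.8125, g(m) = -0.9573 (−); new bracket [1.8125, 1.875]

+--+-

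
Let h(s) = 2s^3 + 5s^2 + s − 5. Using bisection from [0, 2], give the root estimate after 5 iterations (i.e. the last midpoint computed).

s = 1 gives h = 3, positive; keep [0, 1]
s = 0.5 gives h = -3, negative; keep [0.5, 1]
s = 0.75 gives h = -0.59375, negative; keep [0.75, 1]
s = 0.875 gives h = 1.043, positive; keep [0.75, 0.875]
s = 0.8125 gives h = 0.186, positive; keep [0.75, 0.8125]

0.8125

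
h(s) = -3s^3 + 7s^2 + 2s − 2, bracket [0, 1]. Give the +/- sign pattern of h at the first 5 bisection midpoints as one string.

+---+

m = 0.5, h(m) = 0.375 (+); new bracket [0, 0.5]
m = 0.25, h(m) = -1.109375 (−); new bracket [0.25, 0.5]
m = 0.375, h(m) = -0.423828 (−); new bracket [0.375, 0.5]
m = 0.4375, h(m) = -0.0364 (−); new bracket [0.4375, 0.5]
m = 0.46875, h(m) = 0.1666 (+); new bracket [0.4375, 0.46875]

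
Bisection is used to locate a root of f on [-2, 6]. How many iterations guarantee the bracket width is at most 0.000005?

21

Width after n steps is 8/2^n. Need 2^n ≥ 8/0.000005 = 1600000.
2^20 = 1048576 < 1600000 ≤ 2^21 = 2097152, so n = 21.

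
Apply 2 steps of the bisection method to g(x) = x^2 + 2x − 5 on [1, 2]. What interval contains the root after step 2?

m = 1.5, g(m) = 0.25 (+); new bracket [1, 1.5]
m = 1.25, g(m) = -0.9375 (−); new bracket [1.25, 1.5]

[1.25, 1.5]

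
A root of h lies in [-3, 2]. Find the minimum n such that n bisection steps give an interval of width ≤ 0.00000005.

Width after n steps is 5/2^n. Need 2^n ≥ 5/0.00000005 = 100000000.
2^26 = 67108864 < 100000000 ≤ 2^27 = 134217728, so n = 27.

27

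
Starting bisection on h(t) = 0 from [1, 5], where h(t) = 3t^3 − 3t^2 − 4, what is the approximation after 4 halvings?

m = 3, h(m) = 50 (+); new bracket [1, 3]
m = 2, h(m) = 8 (+); new bracket [1, 2]
m = 1.5, h(m) = -0.625 (−); new bracket [1.5, 2]
m = 1.75, h(m) = 2.8906 (+); new bracket [1.5, 1.75]

1.75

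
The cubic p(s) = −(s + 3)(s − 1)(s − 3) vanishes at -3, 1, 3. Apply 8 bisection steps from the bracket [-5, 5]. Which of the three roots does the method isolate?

s = 0 gives p = -9, negative; keep [-5, 0]
s = -2.5 gives p = -9.625, negative; keep [-5, -2.5]
s = -3.75 gives p = 24.046875, positive; keep [-3.75, -2.5]
s = -3.125 gives p = 3.1582, positive; keep [-3.125, -2.5]
s = -2.8125 gives p = -4.155, negative; keep [-3.125, -2.8125]
s = -2.96875 gives p = -0.7403, negative; keep [-3.125, -2.96875]
s = -3.046875 gives p = 1.1471, positive; keep [-3.046875, -2.96875]
s = -3.0078125 gives p = 0.1881, positive; keep [-3.0078125, -2.96875]

-3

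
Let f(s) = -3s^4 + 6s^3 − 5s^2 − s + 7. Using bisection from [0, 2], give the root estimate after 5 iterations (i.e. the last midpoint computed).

1.4375

m = 1, f(m) = 4 (+); new bracket [1, 2]
m = 1.5, f(m) = -0.6875 (−); new bracket [1, 1.5]
m = 1.25, f(m) = 2.332031 (+); new bracket [1.25, 1.5]
m = 1.375, f(m) = 1.0461 (+); new bracket [1.375, 1.5]
m = 1.4375, f(m) = 0.2431 (+); new bracket [1.4375, 1.5]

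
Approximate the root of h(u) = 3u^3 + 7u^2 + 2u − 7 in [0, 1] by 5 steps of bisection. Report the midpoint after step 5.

0.78125

midpoint 0.5: h = -3.875 < 0 → [0.5, 1]
midpoint 0.75: h = -0.296875 < 0 → [0.75, 1]
midpoint 0.875: h = 2.119141 > 0 → [0.75, 0.875]
midpoint 0.8125: h = 0.8552 > 0 → [0.75, 0.8125]
midpoint 0.78125: h = 0.2655 > 0 → [0.75, 0.78125]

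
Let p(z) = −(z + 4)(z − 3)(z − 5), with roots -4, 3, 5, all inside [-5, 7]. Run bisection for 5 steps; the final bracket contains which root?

p(1) = -40 < 0, so the root lies in [-5, 1]
p(-2) = -70 < 0, so the root lies in [-5, -2]
p(-3.5) = -27.625 < 0, so the root lies in [-5, -3.5]
p(-4.25) = 16.7656 > 0, so the root lies in [-4.25, -3.5]
p(-3.875) = -7.627 < 0, so the root lies in [-4.25, -3.875]

-4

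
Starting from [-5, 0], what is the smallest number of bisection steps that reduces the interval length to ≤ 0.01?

9

Width after n steps is 5/2^n. Need 2^n ≥ 5/0.01 = 500.
2^8 = 256 < 500 ≤ 2^9 = 512, so n = 9.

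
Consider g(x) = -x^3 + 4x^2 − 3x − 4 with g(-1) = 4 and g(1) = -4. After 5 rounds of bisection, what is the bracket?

g(0) = -4 < 0, so the root lies in [-1, 0]
g(-0.5) = -1.375 < 0, so the root lies in [-1, -0.5]
g(-0.75) = 0.921875 > 0, so the root lies in [-0.75, -0.5]
g(-0.625) = -0.3184 < 0, so the root lies in [-0.75, -0.625]
g(-0.6875) = 0.2781 > 0, so the root lies in [-0.6875, -0.625]

[-0.6875, -0.625]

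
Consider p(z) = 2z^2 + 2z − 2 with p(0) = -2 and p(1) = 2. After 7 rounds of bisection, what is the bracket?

z = 0.5 gives p = -0.5, negative; keep [0.5, 1]
z = 0.75 gives p = 0.625, positive; keep [0.5, 0.75]
z = 0.625 gives p = 0.03125, positive; keep [0.5, 0.625]
z = 0.5625 gives p = -0.2422, negative; keep [0.5625, 0.625]
z = 0.59375 gives p = -0.1074, negative; keep [0.59375, 0.625]
z = 0.609375 gives p = -0.0386, negative; keep [0.609375, 0.625]
z = 0.6171875 gives p = -0.0038, negative; keep [0.6171875, 0.625]

[0.6171875, 0.625]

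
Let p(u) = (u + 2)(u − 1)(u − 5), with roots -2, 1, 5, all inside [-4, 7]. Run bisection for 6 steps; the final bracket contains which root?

5

m = 1.5, p(m) = -6.125 (−); new bracket [1.5, 7]
m = 4.25, p(m) = -15.234375 (−); new bracket [4.25, 7]
m = 5.625, p(m) = 22.041016 (+); new bracket [4.25, 5.625]
m = 4.9375, p(m) = -1.7073 (−); new bracket [4.9375, 5.625]
m = 5.28125, p(m) = 8.7674 (+); new bracket [4.9375, 5.28125]
m = 5.109375, p(m) = 3.1954 (+); new bracket [4.9375, 5.109375]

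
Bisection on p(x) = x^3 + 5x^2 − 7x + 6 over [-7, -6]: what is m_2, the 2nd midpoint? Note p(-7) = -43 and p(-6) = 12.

x = -6.5 gives p = -11.875, negative; keep [-6.5, -6]
x = -6.25 gives p = 0.921875, positive; keep [-6.5, -6.25]

-6.25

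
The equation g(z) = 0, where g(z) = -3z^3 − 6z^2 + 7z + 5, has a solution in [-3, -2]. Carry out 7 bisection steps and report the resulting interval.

m = -2.5, g(m) = -3.125 (−); new bracket [-3, -2.5]
m = -2.75, g(m) = 2.765625 (+); new bracket [-2.75, -2.5]
m = -2.625, g(m) = -0.455078 (−); new bracket [-2.75, -2.625]
m = -2.6875, g(m) = 1.0842 (+); new bracket [-2.6875, -2.625]
m = -2.65625, g(m) = 0.2971 (+); new bracket [-2.65625, -2.625]
m = -2.640625, g(m) = -0.0833 (−); new bracket [-2.65625, -2.640625]
m = -2.6484375, g(m) = 0.1058 (+); new bracket [-2.6484375, -2.640625]

[-2.6484375, -2.640625]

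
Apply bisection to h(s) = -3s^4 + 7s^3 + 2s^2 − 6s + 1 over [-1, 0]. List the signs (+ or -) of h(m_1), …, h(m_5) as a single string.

midpoint -0.5: h = 3.4375 > 0 → [-1, -0.5]
midpoint -0.75: h = 2.722656 > 0 → [-1, -0.75]
midpoint -0.875: h = 1.333252 > 0 → [-1, -0.875]
midpoint -0.9375: h = 0.2976 > 0 → [-1, -0.9375]
midpoint -0.96875: h = -0.3168 < 0 → [-0.96875, -0.9375]

++++-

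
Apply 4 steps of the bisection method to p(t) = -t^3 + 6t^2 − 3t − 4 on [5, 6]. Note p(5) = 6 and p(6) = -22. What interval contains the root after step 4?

[5.25, 5.3125]

t = 5.5 gives p = -5.375, negative; keep [5, 5.5]
t = 5.25 gives p = 0.921875, positive; keep [5.25, 5.5]
t = 5.375 gives p = -2.068359, negative; keep [5.25, 5.375]
t = 5.3125 gives p = -0.5344, negative; keep [5.25, 5.3125]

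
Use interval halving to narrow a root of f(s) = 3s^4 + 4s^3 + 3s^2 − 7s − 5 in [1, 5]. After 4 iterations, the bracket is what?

midpoint 3: f = 352 > 0 → [1, 3]
midpoint 2: f = 73 > 0 → [1, 2]
midpoint 1.5: f = 19.9375 > 0 → [1, 1.5]
midpoint 1.25: f = 6.0742 > 0 → [1, 1.25]

[1, 1.25]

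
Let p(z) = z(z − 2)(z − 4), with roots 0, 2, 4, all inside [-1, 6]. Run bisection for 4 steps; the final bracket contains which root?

4

midpoint 2.5: p = -1.875 < 0 → [2.5, 6]
midpoint 4.25: p = 2.390625 > 0 → [2.5, 4.25]
midpoint 3.375: p = -2.900391 < 0 → [3.375, 4.25]
midpoint 3.8125: p = -1.2957 < 0 → [3.8125, 4.25]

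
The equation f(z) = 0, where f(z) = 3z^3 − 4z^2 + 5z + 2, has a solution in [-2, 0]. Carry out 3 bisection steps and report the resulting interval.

f(-1) = -10 < 0, so the root lies in [-1, 0]
f(-0.5) = -1.875 < 0, so the root lies in [-0.5, 0]
f(-0.25) = 0.453125 > 0, so the root lies in [-0.5, -0.25]

[-0.5, -0.25]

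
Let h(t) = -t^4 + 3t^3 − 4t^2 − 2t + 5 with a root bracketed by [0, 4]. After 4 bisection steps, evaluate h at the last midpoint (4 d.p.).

m = 2, h(m) = -7 (−); new bracket [0, 2]
m = 1, h(m) = 1 (+); new bracket [1, 2]
m = 1.5, h(m) = -1.9375 (−); new bracket [1, 1.5]
m = 1.25, h(m) = -0.332 (−); new bracket [1, 1.25]

-0.3320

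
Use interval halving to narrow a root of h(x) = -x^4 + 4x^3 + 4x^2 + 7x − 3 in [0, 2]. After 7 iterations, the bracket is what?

[0.328125, 0.34375]

m = 1, h(m) = 11 (+); new bracket [0, 1]
m = 0.5, h(m) = 1.9375 (+); new bracket [0, 0.5]
m = 0.25, h(m) = -0.941406 (−); new bracket [0.25, 0.5]
m = 0.375, h(m) = 0.3787 (+); new bracket [0.25, 0.375]
m = 0.3125, h(m) = -0.3093 (−); new bracket [0.3125, 0.375]
m = 0.34375, h(m) = 0.0274 (+); new bracket [0.3125, 0.34375]
m = 0.328125, h(m) = -0.1427 (−); new bracket [0.328125, 0.34375]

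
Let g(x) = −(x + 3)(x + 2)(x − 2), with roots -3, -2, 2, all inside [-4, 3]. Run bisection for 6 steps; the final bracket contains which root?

2

g(-0.5) = 9.375 > 0, so the root lies in [-0.5, 3]
g(1.25) = 10.359375 > 0, so the root lies in [1.25, 3]
g(2.125) = -2.642578 < 0, so the root lies in [1.25, 2.125]
g(1.6875) = 5.4016 > 0, so the root lies in [1.6875, 2.125]
g(1.90625) = 1.7967 > 0, so the root lies in [1.90625, 2.125]
g(2.015625) = -0.3147 < 0, so the root lies in [1.90625, 2.015625]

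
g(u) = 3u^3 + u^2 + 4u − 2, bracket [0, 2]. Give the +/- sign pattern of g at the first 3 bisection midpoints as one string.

m = 1, g(m) = 6 (+); new bracket [0, 1]
m = 0.5, g(m) = 0.625 (+); new bracket [0, 0.5]
m = 0.25, g(m) = -0.890625 (−); new bracket [0.25, 0.5]

++-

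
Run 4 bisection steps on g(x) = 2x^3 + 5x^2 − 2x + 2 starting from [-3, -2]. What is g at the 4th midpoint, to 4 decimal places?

0.3247

midpoint -2.5: g = 7 > 0 → [-3, -2.5]
midpoint -2.75: g = 3.71875 > 0 → [-3, -2.75]
midpoint -2.875: g = 1.550781 > 0 → [-3, -2.875]
midpoint -2.9375: g = 0.3247 > 0 → [-3, -2.9375]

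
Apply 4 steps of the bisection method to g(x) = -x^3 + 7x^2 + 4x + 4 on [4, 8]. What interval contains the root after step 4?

[7.5, 7.75]

midpoint 6: g = 64 > 0 → [6, 8]
midpoint 7: g = 32 > 0 → [7, 8]
midpoint 7.5: g = 5.875 > 0 → [7.5, 8]
midpoint 7.75: g = -10.0469 < 0 → [7.5, 7.75]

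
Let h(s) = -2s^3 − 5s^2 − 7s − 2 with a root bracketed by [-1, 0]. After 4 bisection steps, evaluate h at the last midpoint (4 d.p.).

-0.2397

h(-0.5) = 0.5 > 0, so the root lies in [-0.5, 0]
h(-0.25) = -0.53125 < 0, so the root lies in [-0.5, -0.25]
h(-0.375) = 0.027344 > 0, so the root lies in [-0.375, -0.25]
h(-0.3125) = -0.2397 < 0, so the root lies in [-0.375, -0.3125]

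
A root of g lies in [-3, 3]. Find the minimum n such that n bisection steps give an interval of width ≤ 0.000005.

Width after n steps is 6/2^n. Need 2^n ≥ 6/0.000005 = 1200000.
2^20 = 1048576 < 1200000 ≤ 2^21 = 2097152, so n = 21.

21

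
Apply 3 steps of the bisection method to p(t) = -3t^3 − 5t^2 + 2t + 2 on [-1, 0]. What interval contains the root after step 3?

m = -0.5, p(m) = 0.125 (+); new bracket [-1, -0.5]
m = -0.75, p(m) = -1.046875 (−); new bracket [-0.75, -0.5]
m = -0.625, p(m) = -0.470703 (−); new bracket [-0.625, -0.5]

[-0.625, -0.5]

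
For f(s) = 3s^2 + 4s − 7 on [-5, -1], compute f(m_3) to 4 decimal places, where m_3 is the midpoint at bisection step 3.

f(-3) = 8 > 0, so the root lies in [-3, -1]
f(-2) = -3 < 0, so the root lies in [-3, -2]
f(-2.5) = 1.75 > 0, so the root lies in [-2.5, -2]

1.7500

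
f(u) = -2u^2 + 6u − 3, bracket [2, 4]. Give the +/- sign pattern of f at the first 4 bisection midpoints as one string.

u = 3 gives f = -3, negative; keep [2, 3]
u = 2.5 gives f = -0.5, negative; keep [2, 2.5]
u = 2.25 gives f = 0.375, positive; keep [2.25, 2.5]
u = 2.375 gives f = -0.0312, negative; keep [2.25, 2.375]

--+-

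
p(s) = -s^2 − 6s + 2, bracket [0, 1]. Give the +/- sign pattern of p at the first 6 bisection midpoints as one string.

-+-+--

s = 0.5 gives p = -1.25, negative; keep [0, 0.5]
s = 0.25 gives p = 0.4375, positive; keep [0.25, 0.5]
s = 0.375 gives p = -0.390625, negative; keep [0.25, 0.375]
s = 0.3125 gives p = 0.0273, positive; keep [0.3125, 0.375]
s = 0.34375 gives p = -0.1807, negative; keep [0.3125, 0.34375]
s = 0.328125 gives p = -0.0764, negative; keep [0.3125, 0.328125]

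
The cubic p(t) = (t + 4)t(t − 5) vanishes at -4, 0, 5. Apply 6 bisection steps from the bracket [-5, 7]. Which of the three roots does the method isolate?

5

m = 1, p(m) = -20 (−); new bracket [1, 7]
m = 4, p(m) = -32 (−); new bracket [4, 7]
m = 5.5, p(m) = 26.125 (+); new bracket [4, 5.5]
m = 4.75, p(m) = -10.3906 (−); new bracket [4.75, 5.5]
m = 5.125, p(m) = 5.8457 (+); new bracket [4.75, 5.125]
m = 4.9375, p(m) = -2.7581 (−); new bracket [4.9375, 5.125]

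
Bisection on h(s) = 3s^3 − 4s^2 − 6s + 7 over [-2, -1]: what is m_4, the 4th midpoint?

-1.3125

s = -1.5 gives h = -3.125, negative; keep [-1.5, -1]
s = -1.25 gives h = 2.390625, positive; keep [-1.5, -1.25]
s = -1.375 gives h = -0.111328, negative; keep [-1.375, -1.25]
s = -1.3125 gives h = 1.2014, positive; keep [-1.375, -1.3125]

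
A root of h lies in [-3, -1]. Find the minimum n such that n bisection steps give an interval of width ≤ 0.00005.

16

Width after n steps is 2/2^n. Need 2^n ≥ 2/0.00005 = 40000.
2^15 = 32768 < 40000 ≤ 2^16 = 65536, so n = 16.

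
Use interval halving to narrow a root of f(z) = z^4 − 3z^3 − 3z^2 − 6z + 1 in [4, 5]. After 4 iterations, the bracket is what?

[4.0625, 4.125]

f(4.5) = 49.9375 > 0, so the root lies in [4, 4.5]
f(4.25) = 17.269531 > 0, so the root lies in [4, 4.25]
f(4.125) = 4.16626 > 0, so the root lies in [4, 4.125]
f(4.0625) = -1.6492 < 0, so the root lies in [4.0625, 4.125]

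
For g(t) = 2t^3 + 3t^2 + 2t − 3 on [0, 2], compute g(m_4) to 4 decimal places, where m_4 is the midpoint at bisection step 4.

t = 1 gives g = 4, positive; keep [0, 1]
t = 0.5 gives g = -1, negative; keep [0.5, 1]
t = 0.75 gives g = 1.03125, positive; keep [0.5, 0.75]
t = 0.625 gives g = -0.0898, negative; keep [0.625, 0.75]

-0.0898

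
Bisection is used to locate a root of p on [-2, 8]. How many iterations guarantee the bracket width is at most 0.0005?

15

Width after n steps is 10/2^n. Need 2^n ≥ 10/0.0005 = 20000.
2^14 = 16384 < 20000 ≤ 2^15 = 32768, so n = 15.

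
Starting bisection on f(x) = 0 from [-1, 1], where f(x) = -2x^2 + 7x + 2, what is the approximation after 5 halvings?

-0.3125

f(0) = 2 > 0, so the root lies in [-1, 0]
f(-0.5) = -2 < 0, so the root lies in [-0.5, 0]
f(-0.25) = 0.125 > 0, so the root lies in [-0.5, -0.25]
f(-0.375) = -0.9062 < 0, so the root lies in [-0.375, -0.25]
f(-0.3125) = -0.3828 < 0, so the root lies in [-0.3125, -0.25]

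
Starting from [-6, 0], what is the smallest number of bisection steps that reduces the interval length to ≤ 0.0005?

14

Width after n steps is 6/2^n. Need 2^n ≥ 6/0.0005 = 12000.
2^13 = 8192 < 12000 ≤ 2^14 = 16384, so n = 14.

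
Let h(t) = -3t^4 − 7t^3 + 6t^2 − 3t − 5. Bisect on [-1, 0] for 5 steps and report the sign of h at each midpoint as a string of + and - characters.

t = -0.5 gives h = -1.3125, negative; keep [-1, -0.5]
t = -0.75 gives h = 2.628906, positive; keep [-0.75, -0.5]
t = -0.625 gives h = 0.469971, positive; keep [-0.625, -0.5]
t = -0.5625 gives h = -0.4686, negative; keep [-0.625, -0.5625]
t = -0.59375 gives h = -0.0111, negative; keep [-0.625, -0.59375]

-++--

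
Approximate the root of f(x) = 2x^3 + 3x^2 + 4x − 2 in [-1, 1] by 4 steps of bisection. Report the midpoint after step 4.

m = 0, f(m) = -2 (−); new bracket [0, 1]
m = 0.5, f(m) = 1 (+); new bracket [0, 0.5]
m = 0.25, f(m) = -0.78125 (−); new bracket [0.25, 0.5]
m = 0.375, f(m) = 0.0273 (+); new bracket [0.25, 0.375]

0.375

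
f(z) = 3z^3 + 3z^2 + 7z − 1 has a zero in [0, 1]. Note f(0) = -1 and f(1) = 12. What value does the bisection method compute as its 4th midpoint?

m = 0.5, f(m) = 3.625 (+); new bracket [0, 0.5]
m = 0.25, f(m) = 0.984375 (+); new bracket [0, 0.25]
m = 0.125, f(m) = -0.072266 (−); new bracket [0.125, 0.25]
m = 0.1875, f(m) = 0.4377 (+); new bracket [0.125, 0.1875]

0.1875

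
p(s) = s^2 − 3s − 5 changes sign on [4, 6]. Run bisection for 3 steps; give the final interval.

p(5) = 5 > 0, so the root lies in [4, 5]
p(4.5) = 1.75 > 0, so the root lies in [4, 4.5]
p(4.25) = 0.3125 > 0, so the root lies in [4, 4.25]

[4, 4.25]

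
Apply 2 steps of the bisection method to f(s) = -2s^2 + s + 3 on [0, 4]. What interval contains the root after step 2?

[1, 2]

s = 2 gives f = -3, negative; keep [0, 2]
s = 1 gives f = 2, positive; keep [1, 2]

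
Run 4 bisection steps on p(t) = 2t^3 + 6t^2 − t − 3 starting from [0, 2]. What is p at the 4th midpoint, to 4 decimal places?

m = 1, p(m) = 4 (+); new bracket [0, 1]
m = 0.5, p(m) = -1.75 (−); new bracket [0.5, 1]
m = 0.75, p(m) = 0.46875 (+); new bracket [0.5, 0.75]
m = 0.625, p(m) = -0.793 (−); new bracket [0.625, 0.75]

-0.7930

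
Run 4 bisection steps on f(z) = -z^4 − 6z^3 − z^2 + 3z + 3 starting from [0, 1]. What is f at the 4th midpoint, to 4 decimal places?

f(0.5) = 3.4375 > 0, so the root lies in [0.5, 1]
f(0.75) = 1.839844 > 0, so the root lies in [0.75, 1]
f(0.875) = 0.253662 > 0, so the root lies in [0.875, 1]
f(0.9375) = -0.7827 < 0, so the root lies in [0.875, 0.9375]

-0.7827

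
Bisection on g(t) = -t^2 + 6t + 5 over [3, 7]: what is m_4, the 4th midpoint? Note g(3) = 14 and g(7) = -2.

6.75

m = 5, g(m) = 10 (+); new bracket [5, 7]
m = 6, g(m) = 5 (+); new bracket [6, 7]
m = 6.5, g(m) = 1.75 (+); new bracket [6.5, 7]
m = 6.75, g(m) = -0.0625 (−); new bracket [6.5, 6.75]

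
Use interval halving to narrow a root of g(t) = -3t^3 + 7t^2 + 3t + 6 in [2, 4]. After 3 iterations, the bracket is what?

g(3) = -3 < 0, so the root lies in [2, 3]
g(2.5) = 10.375 > 0, so the root lies in [2.5, 3]
g(2.75) = 4.796875 > 0, so the root lies in [2.75, 3]

[2.75, 3]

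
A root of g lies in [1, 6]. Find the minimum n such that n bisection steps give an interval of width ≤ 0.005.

Width after n steps is 5/2^n. Need 2^n ≥ 5/0.005 = 1000.
2^9 = 512 < 1000 ≤ 2^10 = 1024, so n = 10.

10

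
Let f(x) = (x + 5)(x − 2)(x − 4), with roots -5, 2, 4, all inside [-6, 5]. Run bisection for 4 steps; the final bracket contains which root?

-5

m = -0.5, f(m) = 50.625 (+); new bracket [-6, -0.5]
m = -3.25, f(m) = 66.609375 (+); new bracket [-6, -3.25]
m = -4.625, f(m) = 21.427734 (+); new bracket [-6, -4.625]
m = -5.3125, f(m) = -21.2805 (−); new bracket [-5.3125, -4.625]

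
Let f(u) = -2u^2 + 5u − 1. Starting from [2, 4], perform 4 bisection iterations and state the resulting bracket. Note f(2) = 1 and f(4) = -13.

u = 3 gives f = -4, negative; keep [2, 3]
u = 2.5 gives f = -1, negative; keep [2, 2.5]
u = 2.25 gives f = 0.125, positive; keep [2.25, 2.5]
u = 2.375 gives f = -0.4062, negative; keep [2.25, 2.375]

[2.25, 2.375]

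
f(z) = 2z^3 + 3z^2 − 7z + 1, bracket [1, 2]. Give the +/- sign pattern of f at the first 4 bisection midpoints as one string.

++-+

midpoint 1.5: f = 4 > 0 → [1, 1.5]
midpoint 1.25: f = 0.84375 > 0 → [1, 1.25]
midpoint 1.125: f = -0.230469 < 0 → [1.125, 1.25]
midpoint 1.1875: f = 0.2671 > 0 → [1.125, 1.1875]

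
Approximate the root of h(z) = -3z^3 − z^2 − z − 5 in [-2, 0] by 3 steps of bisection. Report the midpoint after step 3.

z = -1 gives h = -2, negative; keep [-2, -1]
z = -1.5 gives h = 4.375, positive; keep [-1.5, -1]
z = -1.25 gives h = 0.546875, positive; keep [-1.25, -1]

-1.25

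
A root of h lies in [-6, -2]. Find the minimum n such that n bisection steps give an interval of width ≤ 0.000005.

20

Width after n steps is 4/2^n. Need 2^n ≥ 4/0.000005 = 800000.
2^19 = 524288 < 800000 ≤ 2^20 = 1048576, so n = 20.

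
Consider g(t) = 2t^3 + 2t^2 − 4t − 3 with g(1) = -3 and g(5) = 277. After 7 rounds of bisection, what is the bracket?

g(3) = 57 > 0, so the root lies in [1, 3]
g(2) = 13 > 0, so the root lies in [1, 2]
g(1.5) = 2.25 > 0, so the root lies in [1, 1.5]
g(1.25) = -0.9688 < 0, so the root lies in [1.25, 1.5]
g(1.375) = 0.4805 > 0, so the root lies in [1.25, 1.375]
g(1.3125) = -0.2827 < 0, so the root lies in [1.3125, 1.375]
g(1.34375) = 0.0891 > 0, so the root lies in [1.3125, 1.34375]

[1.3125, 1.34375]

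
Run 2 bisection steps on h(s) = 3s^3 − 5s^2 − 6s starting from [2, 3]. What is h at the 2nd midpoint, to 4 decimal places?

midpoint 2.5: h = 0.625 > 0 → [2, 2.5]
midpoint 2.25: h = -4.640625 < 0 → [2.25, 2.5]

-4.6406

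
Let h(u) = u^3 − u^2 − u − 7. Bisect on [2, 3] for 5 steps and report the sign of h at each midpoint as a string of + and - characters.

u = 2.5 gives h = -0.125, negative; keep [2.5, 3]
u = 2.75 gives h = 3.484375, positive; keep [2.5, 2.75]
u = 2.625 gives h = 1.572266, positive; keep [2.5, 2.625]
u = 2.5625 gives h = 0.6975, positive; keep [2.5, 2.5625]
u = 2.53125 gives h = 0.2798, positive; keep [2.5, 2.53125]

-++++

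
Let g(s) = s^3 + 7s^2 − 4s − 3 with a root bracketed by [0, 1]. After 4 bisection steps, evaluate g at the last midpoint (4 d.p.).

0.2263

g(0.5) = -3.125 < 0, so the root lies in [0.5, 1]
g(0.75) = -1.640625 < 0, so the root lies in [0.75, 1]
g(0.875) = -0.470703 < 0, so the root lies in [0.875, 1]
g(0.9375) = 0.2263 > 0, so the root lies in [0.875, 0.9375]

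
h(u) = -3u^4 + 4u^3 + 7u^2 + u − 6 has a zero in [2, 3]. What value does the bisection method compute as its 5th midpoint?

2.28125

h(2.5) = -14.4375 < 0, so the root lies in [2, 2.5]
h(2.25) = 0.363281 > 0, so the root lies in [2.25, 2.5]
h(2.375) = -6.004639 < 0, so the root lies in [2.25, 2.375]
h(2.3125) = -2.5804 < 0, so the root lies in [2.25, 2.3125]
h(2.28125) = -1.0506 < 0, so the root lies in [2.25, 2.28125]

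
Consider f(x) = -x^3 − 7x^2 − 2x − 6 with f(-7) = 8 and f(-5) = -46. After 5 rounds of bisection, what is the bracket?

f(-6) = -30 < 0, so the root lies in [-7, -6]
f(-6.5) = -14.125 < 0, so the root lies in [-7, -6.5]
f(-6.75) = -3.890625 < 0, so the root lies in [-7, -6.75]
f(-6.875) = 1.8418 > 0, so the root lies in [-6.875, -6.75]
f(-6.8125) = -1.0769 < 0, so the root lies in [-6.875, -6.8125]

[-6.875, -6.8125]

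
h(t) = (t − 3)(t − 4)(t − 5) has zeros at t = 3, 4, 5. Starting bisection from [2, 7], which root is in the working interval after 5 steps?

5

t = 4.5 gives h = -0.375, negative; keep [4.5, 7]
t = 5.75 gives h = 3.609375, positive; keep [4.5, 5.75]
t = 5.125 gives h = 0.298828, positive; keep [4.5, 5.125]
t = 4.8125 gives h = -0.2761, negative; keep [4.8125, 5.125]
t = 4.96875 gives h = -0.0596, negative; keep [4.96875, 5.125]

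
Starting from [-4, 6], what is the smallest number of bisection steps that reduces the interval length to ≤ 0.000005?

21

Width after n steps is 10/2^n. Need 2^n ≥ 10/0.000005 = 2000000.
2^20 = 1048576 < 2000000 ≤ 2^21 = 2097152, so n = 21.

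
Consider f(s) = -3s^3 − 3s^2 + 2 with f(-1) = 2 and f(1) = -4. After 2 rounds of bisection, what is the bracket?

[0.5, 1]

f(0) = 2 > 0, so the root lies in [0, 1]
f(0.5) = 0.875 > 0, so the root lies in [0.5, 1]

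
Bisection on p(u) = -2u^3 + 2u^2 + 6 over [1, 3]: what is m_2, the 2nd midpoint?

p(2) = -2 < 0, so the root lies in [1, 2]
p(1.5) = 3.75 > 0, so the root lies in [1.5, 2]

1.5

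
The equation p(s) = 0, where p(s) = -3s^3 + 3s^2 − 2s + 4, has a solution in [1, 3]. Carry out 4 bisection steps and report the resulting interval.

s = 2 gives p = -12, negative; keep [1, 2]
s = 1.5 gives p = -2.375, negative; keep [1, 1.5]
s = 1.25 gives p = 0.328125, positive; keep [1.25, 1.5]
s = 1.375 gives p = -0.877, negative; keep [1.25, 1.375]

[1.25, 1.375]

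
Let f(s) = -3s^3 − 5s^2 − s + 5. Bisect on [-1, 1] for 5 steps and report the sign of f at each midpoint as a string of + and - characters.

f(0) = 5 > 0, so the root lies in [0, 1]
f(0.5) = 2.875 > 0, so the root lies in [0.5, 1]
f(0.75) = 0.171875 > 0, so the root lies in [0.75, 1]
f(0.875) = -1.7129 < 0, so the root lies in [0.75, 0.875]
f(0.8125) = -0.7224 < 0, so the root lies in [0.75, 0.8125]

+++--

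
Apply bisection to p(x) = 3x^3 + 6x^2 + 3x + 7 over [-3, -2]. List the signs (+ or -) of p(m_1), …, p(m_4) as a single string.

x = -2.5 gives p = -9.875, negative; keep [-2.5, -2]
x = -2.25 gives p = -3.546875, negative; keep [-2.25, -2]
x = -2.125 gives p = -1.068359, negative; keep [-2.125, -2]
x = -2.0625 gives p = 0.0149, positive; keep [-2.125, -2.0625]

---+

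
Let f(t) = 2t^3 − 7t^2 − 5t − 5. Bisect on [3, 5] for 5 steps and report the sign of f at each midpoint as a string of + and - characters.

-++--

midpoint 4: f = -9 < 0 → [4, 5]
midpoint 4.5: f = 13 > 0 → [4, 4.5]
midpoint 4.25: f = 0.84375 > 0 → [4, 4.25]
midpoint 4.125: f = -4.3555 < 0 → [4.125, 4.25]
midpoint 4.1875: f = -1.8267 < 0 → [4.1875, 4.25]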